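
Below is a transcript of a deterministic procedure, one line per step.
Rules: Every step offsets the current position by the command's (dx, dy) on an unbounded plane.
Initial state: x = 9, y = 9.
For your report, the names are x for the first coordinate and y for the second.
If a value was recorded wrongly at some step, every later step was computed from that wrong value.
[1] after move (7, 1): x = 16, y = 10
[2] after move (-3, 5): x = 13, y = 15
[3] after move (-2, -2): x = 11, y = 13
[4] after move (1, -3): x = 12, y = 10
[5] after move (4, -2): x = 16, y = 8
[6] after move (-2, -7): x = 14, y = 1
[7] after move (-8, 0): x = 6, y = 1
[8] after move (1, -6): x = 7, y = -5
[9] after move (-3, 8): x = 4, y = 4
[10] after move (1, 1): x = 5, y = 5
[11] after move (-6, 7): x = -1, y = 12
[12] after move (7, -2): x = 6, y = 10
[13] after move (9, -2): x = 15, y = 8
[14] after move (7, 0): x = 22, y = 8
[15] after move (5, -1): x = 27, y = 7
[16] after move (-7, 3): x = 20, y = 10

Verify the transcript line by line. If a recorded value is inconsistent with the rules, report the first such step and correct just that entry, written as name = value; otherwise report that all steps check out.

Recomputing the run from the initial state:
step 1: x = 16, y = 10
step 2: x = 13, y = 15
step 3: x = 11, y = 13
step 4: x = 12, y = 10
step 5: x = 16, y = 8
step 6: x = 14, y = 1
step 7: x = 6, y = 1
step 8: x = 7, y = -5
step 9: x = 4, y = 3
step 10: x = 5, y = 4
step 11: x = -1, y = 11
step 12: x = 6, y = 9
step 13: x = 15, y = 7
step 14: x = 22, y = 7
step 15: x = 27, y = 6
step 16: x = 20, y = 9
The first disagreement with the transcript is at step 9, where the value should be y = 3.

step 9, y = 3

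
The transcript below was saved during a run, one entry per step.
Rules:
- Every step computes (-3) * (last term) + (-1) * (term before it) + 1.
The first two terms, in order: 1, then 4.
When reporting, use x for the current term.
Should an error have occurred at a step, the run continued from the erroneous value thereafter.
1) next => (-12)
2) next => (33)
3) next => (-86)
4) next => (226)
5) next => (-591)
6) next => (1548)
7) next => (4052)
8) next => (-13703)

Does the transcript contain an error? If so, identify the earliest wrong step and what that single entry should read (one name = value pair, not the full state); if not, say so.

step 1: x = -3*(4) + (-1)*(1) + (1) = -12 -> consistent with the transcript
step 2: x = -3*(-12) + (-1)*(4) + (1) = 33 -> confirmed correct
step 3: x = -3*(33) + (-1)*(-12) + (1) = -86 -> exactly as logged
step 4: x = -3*(-86) + (-1)*(33) + (1) = 226 -> verified
step 5: x = -3*(226) + (-1)*(-86) + (1) = -591 -> consistent with the transcript
step 6: x = -3*(-591) + (-1)*(226) + (1) = 1548 -> agrees with the transcript
step 7: x = -3*(1548) + (-1)*(-591) + (1) = -4052 -> the entry is off here
That makes step 7 the first incorrect line — x = -4052 is what it should show.

step 7, x = -4052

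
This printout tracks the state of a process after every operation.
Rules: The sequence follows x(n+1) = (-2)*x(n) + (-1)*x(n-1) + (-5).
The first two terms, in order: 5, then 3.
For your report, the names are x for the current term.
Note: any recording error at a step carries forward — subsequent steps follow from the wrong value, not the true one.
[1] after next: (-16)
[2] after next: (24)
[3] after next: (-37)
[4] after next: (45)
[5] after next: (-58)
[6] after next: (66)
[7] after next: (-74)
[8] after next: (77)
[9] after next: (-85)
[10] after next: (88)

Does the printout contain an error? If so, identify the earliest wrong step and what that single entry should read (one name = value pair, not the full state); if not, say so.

step 7, x = -79

1. x = -2*(3) + (-1)*(5) + (-5) = -16 (exactly as logged)
2. x = -2*(-16) + (-1)*(3) + (-5) = 24 (no discrepancy)
3. x = -2*(24) + (-1)*(-16) + (-5) = -37 (checks out)
4. x = -2*(-37) + (-1)*(24) + (-5) = 45 (in agreement)
5. x = -2*(45) + (-1)*(-37) + (-5) = -58 (checks out)
6. x = -2*(-58) + (-1)*(45) + (-5) = 66 (verified)
7. x = -2*(66) + (-1)*(-58) + (-5) = -79 (first mismatch against the printout)
The earliest wrong entry is at step 7: it should read x = -79.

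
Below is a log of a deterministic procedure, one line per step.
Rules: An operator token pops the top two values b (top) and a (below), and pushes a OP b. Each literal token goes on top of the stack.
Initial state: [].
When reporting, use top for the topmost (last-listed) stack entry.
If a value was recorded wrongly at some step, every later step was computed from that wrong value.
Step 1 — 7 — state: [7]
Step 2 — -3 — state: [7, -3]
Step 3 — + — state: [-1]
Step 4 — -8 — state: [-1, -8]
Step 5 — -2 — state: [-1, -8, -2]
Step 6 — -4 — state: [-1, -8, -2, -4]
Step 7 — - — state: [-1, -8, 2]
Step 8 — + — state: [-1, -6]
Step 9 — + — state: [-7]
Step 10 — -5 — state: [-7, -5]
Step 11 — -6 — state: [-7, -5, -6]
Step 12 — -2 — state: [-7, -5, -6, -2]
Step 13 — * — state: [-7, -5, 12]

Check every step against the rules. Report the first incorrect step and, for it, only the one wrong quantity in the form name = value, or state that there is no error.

step 3, top = 4

step 1: push 7: top = 7 -> in agreement
step 2: push -3: top = -3 -> no discrepancy
step 3: 7 + -3 = 4 -> first mismatch against the log
Step 3 is the first one off; corrected, top = 4.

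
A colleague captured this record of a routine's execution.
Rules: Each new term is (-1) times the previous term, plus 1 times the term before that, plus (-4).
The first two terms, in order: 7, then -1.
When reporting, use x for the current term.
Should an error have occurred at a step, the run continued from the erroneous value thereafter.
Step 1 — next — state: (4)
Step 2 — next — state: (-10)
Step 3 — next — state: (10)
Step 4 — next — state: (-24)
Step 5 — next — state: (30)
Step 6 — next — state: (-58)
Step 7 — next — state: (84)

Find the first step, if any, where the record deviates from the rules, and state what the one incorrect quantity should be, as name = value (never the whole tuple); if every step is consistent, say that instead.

1. x = -1*(-1) + (1)*(7) + (-4) = 4 (in agreement)
2. x = -1*(4) + (1)*(-1) + (-4) = -9 (this is not what the record shows)
Step 2 is the first one off; corrected, x = -9.

step 2, x = -9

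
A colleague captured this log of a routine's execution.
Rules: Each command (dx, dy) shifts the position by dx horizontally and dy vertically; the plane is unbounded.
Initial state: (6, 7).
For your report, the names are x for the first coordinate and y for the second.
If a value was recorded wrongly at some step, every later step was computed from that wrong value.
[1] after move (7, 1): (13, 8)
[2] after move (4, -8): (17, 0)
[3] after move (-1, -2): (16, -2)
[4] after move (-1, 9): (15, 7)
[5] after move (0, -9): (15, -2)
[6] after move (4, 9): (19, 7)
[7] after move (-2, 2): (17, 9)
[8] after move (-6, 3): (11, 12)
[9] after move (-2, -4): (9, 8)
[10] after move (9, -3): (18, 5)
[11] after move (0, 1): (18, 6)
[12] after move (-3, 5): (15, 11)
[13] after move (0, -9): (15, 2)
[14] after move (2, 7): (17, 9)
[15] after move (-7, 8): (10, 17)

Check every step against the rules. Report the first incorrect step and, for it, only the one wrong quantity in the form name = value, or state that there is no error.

no error

step 1: x = 6 + (7) = 13, y = 7 + (1) = 8 -> checks out
step 2: x = 13 + (4) = 17, y = 8 + (-8) = 0 -> matches
step 3: x = 17 + (-1) = 16, y = 0 + (-2) = -2 -> agrees with the log
step 4: x = 16 + (-1) = 15, y = -2 + (9) = 7 -> checks out
step 5: x = 15 + (0) = 15, y = 7 + (-9) = -2 -> same as recorded
step 6: x = 15 + (4) = 19, y = -2 + (9) = 7 -> matches
step 7: x = 19 + (-2) = 17, y = 7 + (2) = 9 -> consistent with the log
step 8: x = 17 + (-6) = 11, y = 9 + (3) = 12 -> matches
step 9: x = 11 + (-2) = 9, y = 12 + (-4) = 8 -> consistent with the log
step 10: x = 9 + (9) = 18, y = 8 + (-3) = 5 -> checks out
step 11: x = 18 + (0) = 18, y = 5 + (1) = 6 -> exactly as logged
step 12: x = 18 + (-3) = 15, y = 6 + (5) = 11 -> exactly as logged
step 13: x = 15 + (0) = 15, y = 11 + (-9) = 2 -> same as recorded
step 14: x = 15 + (2) = 17, y = 2 + (7) = 9 -> verified
step 15: x = 17 + (-7) = 10, y = 9 + (8) = 17 -> matches
Every step is consistent.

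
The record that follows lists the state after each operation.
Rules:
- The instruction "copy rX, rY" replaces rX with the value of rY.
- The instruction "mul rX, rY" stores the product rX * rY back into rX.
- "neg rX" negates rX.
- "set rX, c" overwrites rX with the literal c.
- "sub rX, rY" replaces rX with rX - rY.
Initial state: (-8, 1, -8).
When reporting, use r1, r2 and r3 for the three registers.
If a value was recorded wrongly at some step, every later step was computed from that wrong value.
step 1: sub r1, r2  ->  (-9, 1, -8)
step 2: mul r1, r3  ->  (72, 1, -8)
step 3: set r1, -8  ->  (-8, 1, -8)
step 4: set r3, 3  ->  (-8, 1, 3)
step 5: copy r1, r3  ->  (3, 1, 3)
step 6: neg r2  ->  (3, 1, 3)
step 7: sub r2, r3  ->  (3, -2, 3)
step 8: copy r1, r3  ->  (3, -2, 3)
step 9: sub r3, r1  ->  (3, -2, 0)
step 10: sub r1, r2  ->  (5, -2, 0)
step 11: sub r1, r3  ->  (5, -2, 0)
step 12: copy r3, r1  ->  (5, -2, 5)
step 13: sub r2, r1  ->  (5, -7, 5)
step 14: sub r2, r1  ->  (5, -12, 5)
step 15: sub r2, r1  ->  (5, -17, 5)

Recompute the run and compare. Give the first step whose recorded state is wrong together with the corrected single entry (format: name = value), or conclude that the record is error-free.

step 1: r1 = -8 - 1 = -9 -> consistent with the record
step 2: r1 = -9 * -8 = 72 -> agrees with the record
step 3: r1 = -8 -> consistent with the record
step 4: r3 = 3 -> same as recorded
step 5: r1 = 3 -> checks out
step 6: r2 = -(1) = -1 -> first mismatch against the record
Step 6 is the first one off; corrected, r2 = -1.

step 6, r2 = -1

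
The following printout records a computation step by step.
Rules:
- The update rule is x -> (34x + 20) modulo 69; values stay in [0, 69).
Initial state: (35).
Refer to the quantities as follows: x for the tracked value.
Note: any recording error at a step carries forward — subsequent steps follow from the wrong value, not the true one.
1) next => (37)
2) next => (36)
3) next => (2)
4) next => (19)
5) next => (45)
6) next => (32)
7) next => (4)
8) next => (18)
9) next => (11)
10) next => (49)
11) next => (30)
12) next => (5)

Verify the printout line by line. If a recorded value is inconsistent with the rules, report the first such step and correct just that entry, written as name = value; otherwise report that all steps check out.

Recomputing the run from the initial state:
step 1: x = 37
step 2: x = 36
step 3: x = 2
step 4: x = 19
step 5: x = 45
step 6: x = 32
step 7: x = 4
step 8: x = 18
step 9: x = 11
step 10: x = 49
step 11: x = 30
step 12: x = 5
This matches the printout at every step.

no error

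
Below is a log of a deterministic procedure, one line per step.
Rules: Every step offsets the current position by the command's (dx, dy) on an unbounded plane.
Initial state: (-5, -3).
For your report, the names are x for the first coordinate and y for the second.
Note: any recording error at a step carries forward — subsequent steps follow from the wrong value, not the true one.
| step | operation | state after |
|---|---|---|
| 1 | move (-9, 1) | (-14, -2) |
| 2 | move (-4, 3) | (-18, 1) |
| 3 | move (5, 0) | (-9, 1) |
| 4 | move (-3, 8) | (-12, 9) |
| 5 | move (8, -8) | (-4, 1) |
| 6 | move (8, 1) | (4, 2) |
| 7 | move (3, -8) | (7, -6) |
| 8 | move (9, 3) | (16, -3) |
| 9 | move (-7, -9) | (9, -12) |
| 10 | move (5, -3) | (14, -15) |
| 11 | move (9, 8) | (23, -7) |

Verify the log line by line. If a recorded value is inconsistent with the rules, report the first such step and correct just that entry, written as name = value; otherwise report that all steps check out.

1. x = -5 + (-9) = -14, y = -3 + (1) = -2 (checks out)
2. x = -14 + (-4) = -18, y = -2 + (3) = 1 (verified)
3. x = -18 + (5) = -13, y = 1 + (0) = 1 (this is not what the log shows)
That makes step 3 the first incorrect line — x = -13 is what it should show.

step 3, x = -13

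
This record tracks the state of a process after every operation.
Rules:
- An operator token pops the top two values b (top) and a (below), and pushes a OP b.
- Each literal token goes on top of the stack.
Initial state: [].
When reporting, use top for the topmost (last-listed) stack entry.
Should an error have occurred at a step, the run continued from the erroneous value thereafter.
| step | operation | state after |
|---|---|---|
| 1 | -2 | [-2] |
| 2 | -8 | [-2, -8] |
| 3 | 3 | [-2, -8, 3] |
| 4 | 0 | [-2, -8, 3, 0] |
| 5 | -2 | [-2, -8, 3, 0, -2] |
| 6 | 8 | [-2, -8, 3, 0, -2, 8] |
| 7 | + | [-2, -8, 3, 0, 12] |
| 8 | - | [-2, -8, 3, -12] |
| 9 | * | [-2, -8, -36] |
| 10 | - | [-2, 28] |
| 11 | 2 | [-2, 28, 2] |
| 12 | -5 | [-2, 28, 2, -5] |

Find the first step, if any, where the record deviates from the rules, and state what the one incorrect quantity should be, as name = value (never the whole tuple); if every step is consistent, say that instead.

Recomputing the run from the initial state:
step 1: [-2]
step 2: [-2, -8]
step 3: [-2, -8, 3]
step 4: [-2, -8, 3, 0]
step 5: [-2, -8, 3, 0, -2]
step 6: [-2, -8, 3, 0, -2, 8]
step 7: [-2, -8, 3, 0, 6]
step 8: [-2, -8, 3, -6]
step 9: [-2, -8, -18]
step 10: [-2, 10]
step 11: [-2, 10, 2]
step 12: [-2, 10, 2, -5]
The first disagreement with the record is at step 7, where the value should be top = 6.

step 7, top = 6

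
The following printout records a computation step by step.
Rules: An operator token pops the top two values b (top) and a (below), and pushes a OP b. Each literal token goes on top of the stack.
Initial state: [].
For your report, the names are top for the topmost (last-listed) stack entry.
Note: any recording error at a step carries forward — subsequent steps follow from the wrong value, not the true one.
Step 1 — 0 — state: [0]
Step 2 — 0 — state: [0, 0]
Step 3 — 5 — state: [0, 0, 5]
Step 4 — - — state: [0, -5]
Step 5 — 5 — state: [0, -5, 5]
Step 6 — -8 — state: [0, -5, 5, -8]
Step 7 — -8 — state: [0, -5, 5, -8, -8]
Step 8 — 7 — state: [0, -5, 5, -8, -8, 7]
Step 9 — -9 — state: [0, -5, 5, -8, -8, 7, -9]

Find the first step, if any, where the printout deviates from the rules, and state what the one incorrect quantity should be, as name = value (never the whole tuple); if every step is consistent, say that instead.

no error

Recomputing the run from the initial state:
step 1: [0]
step 2: [0, 0]
step 3: [0, 0, 5]
step 4: [0, -5]
step 5: [0, -5, 5]
step 6: [0, -5, 5, -8]
step 7: [0, -5, 5, -8, -8]
step 8: [0, -5, 5, -8, -8, 7]
step 9: [0, -5, 5, -8, -8, 7, -9]
This matches the printout at every step.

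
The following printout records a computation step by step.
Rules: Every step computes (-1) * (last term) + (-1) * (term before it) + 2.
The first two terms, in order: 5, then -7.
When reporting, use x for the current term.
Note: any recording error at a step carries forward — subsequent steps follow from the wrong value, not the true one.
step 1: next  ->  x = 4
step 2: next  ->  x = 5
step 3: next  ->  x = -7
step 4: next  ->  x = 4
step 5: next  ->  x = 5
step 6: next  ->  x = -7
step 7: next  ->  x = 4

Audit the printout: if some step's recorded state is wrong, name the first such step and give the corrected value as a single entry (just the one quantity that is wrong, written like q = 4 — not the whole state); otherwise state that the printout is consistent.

no error

1. x = -1*(-7) + (-1)*(5) + (2) = 4 (agrees with the printout)
2. x = -1*(4) + (-1)*(-7) + (2) = 5 (confirmed correct)
3. x = -1*(5) + (-1)*(4) + (2) = -7 (consistent with the printout)
4. x = -1*(-7) + (-1)*(5) + (2) = 4 (confirmed correct)
5. x = -1*(4) + (-1)*(-7) + (2) = 5 (verified)
6. x = -1*(5) + (-1)*(4) + (2) = -7 (same as recorded)
7. x = -1*(-7) + (-1)*(5) + (2) = 4 (agrees with the printout)
No step deviates from the rules.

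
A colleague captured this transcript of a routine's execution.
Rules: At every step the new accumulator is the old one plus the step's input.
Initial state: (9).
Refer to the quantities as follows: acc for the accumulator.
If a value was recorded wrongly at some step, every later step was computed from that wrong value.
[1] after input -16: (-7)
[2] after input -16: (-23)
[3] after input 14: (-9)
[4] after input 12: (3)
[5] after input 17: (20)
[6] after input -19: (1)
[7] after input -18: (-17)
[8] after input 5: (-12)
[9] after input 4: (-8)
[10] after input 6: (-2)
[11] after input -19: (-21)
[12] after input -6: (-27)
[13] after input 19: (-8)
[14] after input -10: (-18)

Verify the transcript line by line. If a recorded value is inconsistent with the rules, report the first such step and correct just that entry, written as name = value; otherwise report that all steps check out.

Step 1: acc = 9 + -16 = -7 — verified.
Step 2: acc = -7 + -16 = -23 — same as recorded.
Step 3: acc = -23 + 14 = -9 — exactly as logged.
Step 4: acc = -9 + 12 = 3 — exactly as logged.
Step 5: acc = 3 + 17 = 20 — exactly as logged.
Step 6: acc = 20 + -19 = 1 — confirmed correct.
Step 7: acc = 1 + -18 = -17 — same as recorded.
Step 8: acc = -17 + 5 = -12 — exactly as logged.
Step 9: acc = -12 + 4 = -8 — verified.
Step 10: acc = -8 + 6 = -2 — in agreement.
Step 11: acc = -2 + -19 = -21 — exactly as logged.
Step 12: acc = -21 + -6 = -27 — exactly as logged.
Step 13: acc = -27 + 19 = -8 — no discrepancy.
Step 14: acc = -8 + -10 = -18 — checks out.
All steps check out; nothing to correct.

no error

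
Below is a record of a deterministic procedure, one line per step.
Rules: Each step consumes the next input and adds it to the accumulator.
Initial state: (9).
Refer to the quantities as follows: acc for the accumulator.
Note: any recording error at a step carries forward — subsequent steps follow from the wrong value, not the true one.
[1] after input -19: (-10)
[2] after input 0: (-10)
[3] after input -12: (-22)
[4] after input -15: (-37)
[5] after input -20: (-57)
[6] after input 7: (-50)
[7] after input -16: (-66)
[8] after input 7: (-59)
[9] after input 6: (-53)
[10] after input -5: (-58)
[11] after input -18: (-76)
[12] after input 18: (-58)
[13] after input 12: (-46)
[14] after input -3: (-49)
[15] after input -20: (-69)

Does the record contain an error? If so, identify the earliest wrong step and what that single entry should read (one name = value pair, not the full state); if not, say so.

no error

1. acc = 9 + -19 = -10 (consistent with the record)
2. acc = -10 + 0 = -10 (exactly as logged)
3. acc = -10 + -12 = -22 (agrees with the record)
4. acc = -22 + -15 = -37 (consistent with the record)
5. acc = -37 + -20 = -57 (agrees with the record)
6. acc = -57 + 7 = -50 (confirmed correct)
7. acc = -50 + -16 = -66 (consistent with the record)
8. acc = -66 + 7 = -59 (same as recorded)
9. acc = -59 + 6 = -53 (agrees with the record)
10. acc = -53 + -5 = -58 (in agreement)
11. acc = -58 + -18 = -76 (matches)
12. acc = -76 + 18 = -58 (checks out)
13. acc = -58 + 12 = -46 (agrees with the record)
14. acc = -46 + -3 = -49 (confirmed correct)
15. acc = -49 + -20 = -69 (in agreement)
The whole run recomputes cleanly — no discrepancies.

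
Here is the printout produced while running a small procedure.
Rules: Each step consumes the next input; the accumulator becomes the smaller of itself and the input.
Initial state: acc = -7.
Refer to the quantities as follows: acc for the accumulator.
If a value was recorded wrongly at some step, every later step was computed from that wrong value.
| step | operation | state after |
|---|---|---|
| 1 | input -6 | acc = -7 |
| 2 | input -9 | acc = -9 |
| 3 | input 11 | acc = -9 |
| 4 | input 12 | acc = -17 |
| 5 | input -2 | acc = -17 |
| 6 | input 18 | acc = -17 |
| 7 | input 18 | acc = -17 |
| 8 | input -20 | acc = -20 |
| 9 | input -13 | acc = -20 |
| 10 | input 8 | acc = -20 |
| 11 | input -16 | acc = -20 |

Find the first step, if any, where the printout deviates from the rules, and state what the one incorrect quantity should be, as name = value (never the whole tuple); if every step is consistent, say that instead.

Recomputing the run from the initial state:
step 1: acc = -7
step 2: acc = -9
step 3: acc = -9
step 4: acc = -9
step 5: acc = -9
step 6: acc = -9
step 7: acc = -9
step 8: acc = -20
step 9: acc = -20
step 10: acc = -20
step 11: acc = -20
The first disagreement with the printout is at step 4, where the value should be acc = -9.

step 4, acc = -9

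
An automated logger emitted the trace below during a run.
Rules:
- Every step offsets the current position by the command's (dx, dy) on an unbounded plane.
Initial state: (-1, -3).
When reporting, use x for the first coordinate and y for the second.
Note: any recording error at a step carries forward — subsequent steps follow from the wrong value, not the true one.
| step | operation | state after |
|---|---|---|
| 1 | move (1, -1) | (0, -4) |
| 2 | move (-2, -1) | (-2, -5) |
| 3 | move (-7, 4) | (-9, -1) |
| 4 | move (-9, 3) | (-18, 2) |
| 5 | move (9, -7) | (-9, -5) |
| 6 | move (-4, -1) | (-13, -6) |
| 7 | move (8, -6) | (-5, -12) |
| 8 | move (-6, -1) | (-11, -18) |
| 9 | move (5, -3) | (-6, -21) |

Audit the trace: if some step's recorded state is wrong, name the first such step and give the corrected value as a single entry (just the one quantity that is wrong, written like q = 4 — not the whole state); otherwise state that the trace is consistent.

Step 1: x = -1 + (1) = 0, y = -3 + (-1) = -4 — in agreement.
Step 2: x = 0 + (-2) = -2, y = -4 + (-1) = -5 — no discrepancy.
Step 3: x = -2 + (-7) = -9, y = -5 + (4) = -1 — in agreement.
Step 4: x = -9 + (-9) = -18, y = -1 + (3) = 2 — no discrepancy.
Step 5: x = -18 + (9) = -9, y = 2 + (-7) = -5 — checks out.
Step 6: x = -9 + (-4) = -13, y = -5 + (-1) = -6 — consistent with the trace.
Step 7: x = -13 + (8) = -5, y = -6 + (-6) = -12 — checks out.
Step 8: x = -5 + (-6) = -11, y = -12 + (-1) = -13 — the trace has a different value.
The earliest wrong entry is at step 8: it should read y = -13.

step 8, y = -13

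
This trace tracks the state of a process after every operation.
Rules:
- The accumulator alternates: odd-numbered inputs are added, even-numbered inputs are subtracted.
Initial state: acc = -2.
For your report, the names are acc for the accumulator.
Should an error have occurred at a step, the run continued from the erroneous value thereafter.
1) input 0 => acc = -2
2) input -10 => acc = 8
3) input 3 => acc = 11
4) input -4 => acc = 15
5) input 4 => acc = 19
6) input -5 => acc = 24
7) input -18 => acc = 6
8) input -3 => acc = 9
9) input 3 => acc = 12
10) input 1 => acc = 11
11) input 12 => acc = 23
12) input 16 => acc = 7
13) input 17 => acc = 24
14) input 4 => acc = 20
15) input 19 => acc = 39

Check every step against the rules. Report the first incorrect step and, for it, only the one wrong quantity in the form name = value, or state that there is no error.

no error

Recomputing the run from the initial state:
step 1: acc = -2
step 2: acc = 8
step 3: acc = 11
step 4: acc = 15
step 5: acc = 19
step 6: acc = 24
step 7: acc = 6
step 8: acc = 9
step 9: acc = 12
step 10: acc = 11
step 11: acc = 23
step 12: acc = 7
step 13: acc = 24
step 14: acc = 20
step 15: acc = 39
This matches the trace at every step.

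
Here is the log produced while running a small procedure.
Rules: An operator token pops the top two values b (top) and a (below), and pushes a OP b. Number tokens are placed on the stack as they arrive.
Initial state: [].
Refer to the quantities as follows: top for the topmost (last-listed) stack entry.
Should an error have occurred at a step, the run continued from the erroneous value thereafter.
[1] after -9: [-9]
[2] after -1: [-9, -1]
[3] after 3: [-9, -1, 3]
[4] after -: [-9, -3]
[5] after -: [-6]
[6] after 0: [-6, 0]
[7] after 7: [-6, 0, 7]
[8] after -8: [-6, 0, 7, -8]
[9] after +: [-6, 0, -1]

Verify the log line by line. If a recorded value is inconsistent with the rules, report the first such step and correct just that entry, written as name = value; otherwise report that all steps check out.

Recomputing the run from the initial state:
step 1: [-9]
step 2: [-9, -1]
step 3: [-9, -1, 3]
step 4: [-9, -4]
step 5: [-5]
step 6: [-5, 0]
step 7: [-5, 0, 7]
step 8: [-5, 0, 7, -8]
step 9: [-5, 0, -1]
The first disagreement with the log is at step 4, where the value should be top = -4.

step 4, top = -4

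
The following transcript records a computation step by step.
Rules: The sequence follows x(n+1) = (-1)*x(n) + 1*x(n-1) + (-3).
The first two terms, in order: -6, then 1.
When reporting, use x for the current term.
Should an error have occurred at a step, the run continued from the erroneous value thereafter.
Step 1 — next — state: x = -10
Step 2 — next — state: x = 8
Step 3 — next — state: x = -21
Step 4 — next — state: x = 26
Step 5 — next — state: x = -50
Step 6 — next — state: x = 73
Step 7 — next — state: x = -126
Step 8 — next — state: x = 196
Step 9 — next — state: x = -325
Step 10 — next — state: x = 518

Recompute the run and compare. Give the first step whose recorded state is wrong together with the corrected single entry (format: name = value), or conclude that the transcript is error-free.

no error

1. x = -1*(1) + (1)*(-6) + (-3) = -10 (verified)
2. x = -1*(-10) + (1)*(1) + (-3) = 8 (in agreement)
3. x = -1*(8) + (1)*(-10) + (-3) = -21 (no discrepancy)
4. x = -1*(-21) + (1)*(8) + (-3) = 26 (consistent with the transcript)
5. x = -1*(26) + (1)*(-21) + (-3) = -50 (verified)
6. x = -1*(-50) + (1)*(26) + (-3) = 73 (confirmed correct)
7. x = -1*(73) + (1)*(-50) + (-3) = -126 (same as recorded)
8. x = -1*(-126) + (1)*(73) + (-3) = 196 (no discrepancy)
9. x = -1*(196) + (1)*(-126) + (-3) = -325 (in agreement)
10. x = -1*(-325) + (1)*(196) + (-3) = 518 (in agreement)
Nothing is out of place; the run is error-free.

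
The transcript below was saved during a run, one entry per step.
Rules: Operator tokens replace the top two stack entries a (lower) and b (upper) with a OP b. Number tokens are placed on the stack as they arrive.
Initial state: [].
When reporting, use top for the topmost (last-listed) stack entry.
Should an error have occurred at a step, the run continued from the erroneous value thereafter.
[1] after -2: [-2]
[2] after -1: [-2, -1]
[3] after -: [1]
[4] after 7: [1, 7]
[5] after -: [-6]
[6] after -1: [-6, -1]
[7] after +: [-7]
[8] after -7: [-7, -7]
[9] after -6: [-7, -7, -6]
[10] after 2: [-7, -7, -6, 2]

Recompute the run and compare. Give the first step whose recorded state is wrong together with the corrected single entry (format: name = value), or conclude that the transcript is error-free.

1. push -2: top = -2 (exactly as logged)
2. push -1: top = -1 (verified)
3. -2 - -1 = -1 (this is not what the transcript shows)
Step 3 is the first one off; corrected, top = -1.

step 3, top = -1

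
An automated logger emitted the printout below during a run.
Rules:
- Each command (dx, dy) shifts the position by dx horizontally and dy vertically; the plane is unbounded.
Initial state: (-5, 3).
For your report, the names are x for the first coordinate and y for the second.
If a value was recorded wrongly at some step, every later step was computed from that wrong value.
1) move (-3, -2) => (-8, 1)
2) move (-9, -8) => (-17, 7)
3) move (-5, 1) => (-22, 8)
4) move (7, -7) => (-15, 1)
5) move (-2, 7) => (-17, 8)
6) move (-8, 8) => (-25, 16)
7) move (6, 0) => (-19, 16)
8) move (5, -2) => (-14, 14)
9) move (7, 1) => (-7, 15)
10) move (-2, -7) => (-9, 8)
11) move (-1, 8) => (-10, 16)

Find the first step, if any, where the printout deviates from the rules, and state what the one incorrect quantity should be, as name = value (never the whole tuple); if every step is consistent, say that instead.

step 2, y = -7

1. x = -5 + (-3) = -8, y = 3 + (-2) = 1 (confirmed correct)
2. x = -8 + (-9) = -17, y = 1 + (-8) = -7 (first mismatch against the printout)
So the first discrepancy is step 2, where the right value is y = -7.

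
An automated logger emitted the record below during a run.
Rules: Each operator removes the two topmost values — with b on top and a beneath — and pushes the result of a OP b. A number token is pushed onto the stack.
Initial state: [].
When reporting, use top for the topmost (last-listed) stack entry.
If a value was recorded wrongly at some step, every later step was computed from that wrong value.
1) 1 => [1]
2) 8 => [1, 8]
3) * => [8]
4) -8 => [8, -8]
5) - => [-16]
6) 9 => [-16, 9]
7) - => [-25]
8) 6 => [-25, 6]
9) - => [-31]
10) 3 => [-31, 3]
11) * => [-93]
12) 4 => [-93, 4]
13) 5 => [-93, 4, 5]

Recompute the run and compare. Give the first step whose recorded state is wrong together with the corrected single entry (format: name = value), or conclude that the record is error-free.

step 1: push 1: top = 1 -> matches
step 2: push 8: top = 8 -> no discrepancy
step 3: 1 * 8 = 8 -> exactly as logged
step 4: push -8: top = -8 -> confirmed correct
step 5: 8 - -8 = 16 -> not what was recorded
First deviation found at step 5; the corrected entry is top = 16.

step 5, top = 16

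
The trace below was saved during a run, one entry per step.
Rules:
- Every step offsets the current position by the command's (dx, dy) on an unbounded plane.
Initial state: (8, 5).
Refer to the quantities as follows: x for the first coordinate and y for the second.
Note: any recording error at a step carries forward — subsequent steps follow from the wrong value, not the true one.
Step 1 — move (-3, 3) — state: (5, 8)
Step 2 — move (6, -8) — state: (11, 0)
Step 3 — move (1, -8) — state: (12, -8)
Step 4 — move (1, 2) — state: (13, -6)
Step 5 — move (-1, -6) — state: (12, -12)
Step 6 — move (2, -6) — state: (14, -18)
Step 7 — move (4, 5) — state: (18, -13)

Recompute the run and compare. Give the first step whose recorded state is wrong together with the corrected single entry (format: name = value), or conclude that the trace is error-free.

no error

step 1: x = 8 + (-3) = 5, y = 5 + (3) = 8 -> no discrepancy
step 2: x = 5 + (6) = 11, y = 8 + (-8) = 0 -> exactly as logged
step 3: x = 11 + (1) = 12, y = 0 + (-8) = -8 -> exactly as logged
step 4: x = 12 + (1) = 13, y = -8 + (2) = -6 -> agrees with the trace
step 5: x = 13 + (-1) = 12, y = -6 + (-6) = -12 -> exactly as logged
step 6: x = 12 + (2) = 14, y = -12 + (-6) = -18 -> confirmed correct
step 7: x = 14 + (4) = 18, y = -18 + (5) = -13 -> checks out
No step deviates from the rules.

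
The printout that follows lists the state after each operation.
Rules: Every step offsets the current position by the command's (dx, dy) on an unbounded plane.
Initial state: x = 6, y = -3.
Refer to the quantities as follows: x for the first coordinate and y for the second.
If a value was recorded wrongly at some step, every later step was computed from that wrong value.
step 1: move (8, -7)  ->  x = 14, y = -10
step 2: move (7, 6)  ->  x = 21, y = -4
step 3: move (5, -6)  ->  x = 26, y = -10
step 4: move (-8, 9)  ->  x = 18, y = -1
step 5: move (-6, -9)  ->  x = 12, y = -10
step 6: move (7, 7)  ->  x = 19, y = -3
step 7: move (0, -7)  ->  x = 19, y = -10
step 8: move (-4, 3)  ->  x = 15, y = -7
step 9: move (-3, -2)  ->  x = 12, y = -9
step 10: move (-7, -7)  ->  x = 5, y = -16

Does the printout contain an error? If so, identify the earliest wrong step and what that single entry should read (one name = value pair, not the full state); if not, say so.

no error

1. x = 6 + (8) = 14, y = -3 + (-7) = -10 (confirmed correct)
2. x = 14 + (7) = 21, y = -10 + (6) = -4 (checks out)
3. x = 21 + (5) = 26, y = -4 + (-6) = -10 (checks out)
4. x = 26 + (-8) = 18, y = -10 + (9) = -1 (same as recorded)
5. x = 18 + (-6) = 12, y = -1 + (-9) = -10 (exactly as logged)
6. x = 12 + (7) = 19, y = -10 + (7) = -3 (consistent with the printout)
7. x = 19 + (0) = 19, y = -3 + (-7) = -10 (agrees with the printout)
8. x = 19 + (-4) = 15, y = -10 + (3) = -7 (no discrepancy)
9. x = 15 + (-3) = 12, y = -7 + (-2) = -9 (no discrepancy)
10. x = 12 + (-7) = 5, y = -9 + (-7) = -16 (exactly as logged)
Nothing is out of place; the run is error-free.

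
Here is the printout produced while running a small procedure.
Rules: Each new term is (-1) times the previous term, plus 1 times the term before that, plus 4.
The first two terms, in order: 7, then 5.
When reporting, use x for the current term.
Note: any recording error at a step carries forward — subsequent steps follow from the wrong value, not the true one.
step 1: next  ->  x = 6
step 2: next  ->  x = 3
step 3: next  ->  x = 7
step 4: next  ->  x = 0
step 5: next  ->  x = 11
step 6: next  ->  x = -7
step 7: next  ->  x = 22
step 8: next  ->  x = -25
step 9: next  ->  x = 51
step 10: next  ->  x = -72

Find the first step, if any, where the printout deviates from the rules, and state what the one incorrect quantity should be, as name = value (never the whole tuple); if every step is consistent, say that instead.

Recomputing the run from the initial state:
step 1: x = 6
step 2: x = 3
step 3: x = 7
step 4: x = 0
step 5: x = 11
step 6: x = -7
step 7: x = 22
step 8: x = -25
step 9: x = 51
step 10: x = -72
This matches the printout at every step.

no error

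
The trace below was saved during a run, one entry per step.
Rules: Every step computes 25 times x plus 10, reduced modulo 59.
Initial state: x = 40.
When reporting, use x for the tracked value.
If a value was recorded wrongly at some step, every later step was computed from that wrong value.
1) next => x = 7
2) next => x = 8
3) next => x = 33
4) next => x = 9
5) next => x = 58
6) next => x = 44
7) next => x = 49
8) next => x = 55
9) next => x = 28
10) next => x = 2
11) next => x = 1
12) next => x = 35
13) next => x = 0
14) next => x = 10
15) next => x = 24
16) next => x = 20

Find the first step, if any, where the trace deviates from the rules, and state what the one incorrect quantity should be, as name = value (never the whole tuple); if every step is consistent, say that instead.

Step 1: x = (25*40 + 10) mod 59 = 7 — in agreement.
Step 2: x = (25*7 + 10) mod 59 = 8 — same as recorded.
Step 3: x = (25*8 + 10) mod 59 = 33 — no discrepancy.
Step 4: x = (25*33 + 10) mod 59 = 9 — no discrepancy.
Step 5: x = (25*9 + 10) mod 59 = 58 — matches.
Step 6: x = (25*58 + 10) mod 59 = 44 — same as recorded.
Step 7: x = (25*44 + 10) mod 59 = 48 — the trace disagrees here.
First deviation found at step 7; the corrected entry is x = 48.

step 7, x = 48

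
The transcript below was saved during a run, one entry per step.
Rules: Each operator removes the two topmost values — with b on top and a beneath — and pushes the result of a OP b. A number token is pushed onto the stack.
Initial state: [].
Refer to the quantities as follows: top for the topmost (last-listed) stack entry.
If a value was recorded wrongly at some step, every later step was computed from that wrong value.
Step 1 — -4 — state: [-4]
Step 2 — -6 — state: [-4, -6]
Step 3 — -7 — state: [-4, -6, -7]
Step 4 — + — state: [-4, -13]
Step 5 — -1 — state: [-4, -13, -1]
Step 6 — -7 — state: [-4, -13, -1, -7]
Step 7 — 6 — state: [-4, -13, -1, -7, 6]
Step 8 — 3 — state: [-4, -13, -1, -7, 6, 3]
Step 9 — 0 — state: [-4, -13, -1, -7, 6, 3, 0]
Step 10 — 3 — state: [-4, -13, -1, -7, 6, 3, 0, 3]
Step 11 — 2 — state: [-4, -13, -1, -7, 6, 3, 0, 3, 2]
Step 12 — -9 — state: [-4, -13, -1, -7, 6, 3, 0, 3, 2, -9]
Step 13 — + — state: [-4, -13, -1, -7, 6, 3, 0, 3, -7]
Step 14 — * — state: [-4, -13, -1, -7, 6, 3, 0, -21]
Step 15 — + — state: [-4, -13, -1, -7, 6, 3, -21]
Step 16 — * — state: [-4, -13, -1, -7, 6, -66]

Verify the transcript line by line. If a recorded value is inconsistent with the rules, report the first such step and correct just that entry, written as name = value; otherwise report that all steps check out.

Recomputing the run from the initial state:
step 1: [-4]
step 2: [-4, -6]
step 3: [-4, -6, -7]
step 4: [-4, -13]
step 5: [-4, -13, -1]
step 6: [-4, -13, -1, -7]
step 7: [-4, -13, -1, -7, 6]
step 8: [-4, -13, -1, -7, 6, 3]
step 9: [-4, -13, -1, -7, 6, 3, 0]
step 10: [-4, -13, -1, -7, 6, 3, 0, 3]
step 11: [-4, -13, -1, -7, 6, 3, 0, 3, 2]
step 12: [-4, -13, -1, -7, 6, 3, 0, 3, 2, -9]
step 13: [-4, -13, -1, -7, 6, 3, 0, 3, -7]
step 14: [-4, -13, -1, -7, 6, 3, 0, -21]
step 15: [-4, -13, -1, -7, 6, 3, -21]
step 16: [-4, -13, -1, -7, 6, -63]
The first disagreement with the transcript is at step 16, where the value should be top = -63.

step 16, top = -63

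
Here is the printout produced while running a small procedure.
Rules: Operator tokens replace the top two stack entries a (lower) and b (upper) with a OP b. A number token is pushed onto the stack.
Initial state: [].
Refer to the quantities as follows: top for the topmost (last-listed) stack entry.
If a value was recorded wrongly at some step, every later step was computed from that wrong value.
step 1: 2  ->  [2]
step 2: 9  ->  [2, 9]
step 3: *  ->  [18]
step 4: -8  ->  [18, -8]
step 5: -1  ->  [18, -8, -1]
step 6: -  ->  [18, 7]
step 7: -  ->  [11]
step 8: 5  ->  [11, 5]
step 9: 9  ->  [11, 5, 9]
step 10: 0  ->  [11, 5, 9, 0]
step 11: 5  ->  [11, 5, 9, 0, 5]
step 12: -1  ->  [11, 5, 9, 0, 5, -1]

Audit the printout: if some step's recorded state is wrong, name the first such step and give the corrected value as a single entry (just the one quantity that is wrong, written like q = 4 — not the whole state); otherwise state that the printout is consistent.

step 6, top = -7

step 1: push 2: top = 2 -> checks out
step 2: push 9: top = 9 -> exactly as logged
step 3: 2 * 9 = 18 -> no discrepancy
step 4: push -8: top = -8 -> exactly as logged
step 5: push -1: top = -1 -> no discrepancy
step 6: -8 - -1 = -7 -> first mismatch against the printout
That makes step 6 the first incorrect line — top = -7 is what it should show.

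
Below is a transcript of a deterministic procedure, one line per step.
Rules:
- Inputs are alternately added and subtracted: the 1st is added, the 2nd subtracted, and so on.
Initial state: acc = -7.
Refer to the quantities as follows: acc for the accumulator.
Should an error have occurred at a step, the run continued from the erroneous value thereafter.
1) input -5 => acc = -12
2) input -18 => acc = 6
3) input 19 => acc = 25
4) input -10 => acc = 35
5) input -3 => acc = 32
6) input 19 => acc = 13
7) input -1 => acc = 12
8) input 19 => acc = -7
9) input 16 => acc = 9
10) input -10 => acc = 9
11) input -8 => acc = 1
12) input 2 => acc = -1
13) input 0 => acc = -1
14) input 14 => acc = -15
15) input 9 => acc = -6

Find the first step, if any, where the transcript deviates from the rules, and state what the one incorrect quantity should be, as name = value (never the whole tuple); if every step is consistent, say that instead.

step 10, acc = 19

step 1: acc = -7 + -5 = -12 -> verified
step 2: acc = -12 - -18 = 6 -> exactly as logged
step 3: acc = 6 + 19 = 25 -> confirmed correct
step 4: acc = 25 - -10 = 35 -> exactly as logged
step 5: acc = 35 + -3 = 32 -> same as recorded
step 6: acc = 32 - 19 = 13 -> agrees with the transcript
step 7: acc = 13 + -1 = 12 -> consistent with the transcript
step 8: acc = 12 - 19 = -7 -> verified
step 9: acc = -7 + 16 = 9 -> confirmed correct
step 10: acc = 9 - -10 = 19 -> the transcript has a different value
First incorrect step: 10; the correct value is acc = 19.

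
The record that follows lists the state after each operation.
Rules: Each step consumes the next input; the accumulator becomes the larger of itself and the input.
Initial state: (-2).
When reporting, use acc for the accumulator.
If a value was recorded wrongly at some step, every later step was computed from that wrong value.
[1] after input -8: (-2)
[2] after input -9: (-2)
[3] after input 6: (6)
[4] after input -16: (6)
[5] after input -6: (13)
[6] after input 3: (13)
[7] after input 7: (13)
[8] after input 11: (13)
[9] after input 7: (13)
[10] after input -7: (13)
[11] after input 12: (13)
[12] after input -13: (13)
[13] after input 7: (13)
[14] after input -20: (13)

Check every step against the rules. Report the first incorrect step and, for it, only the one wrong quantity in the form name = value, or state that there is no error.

1. acc = max(-2, -8) = -2 (matches)
2. acc = max(-2, -9) = -2 (confirmed correct)
3. acc = max(-2, 6) = 6 (same as recorded)
4. acc = max(6, -16) = 6 (consistent with the record)
5. acc = max(6, -6) = 6 (the entry is off here)
That makes step 5 the first incorrect line — acc = 6 is what it should show.

step 5, acc = 6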